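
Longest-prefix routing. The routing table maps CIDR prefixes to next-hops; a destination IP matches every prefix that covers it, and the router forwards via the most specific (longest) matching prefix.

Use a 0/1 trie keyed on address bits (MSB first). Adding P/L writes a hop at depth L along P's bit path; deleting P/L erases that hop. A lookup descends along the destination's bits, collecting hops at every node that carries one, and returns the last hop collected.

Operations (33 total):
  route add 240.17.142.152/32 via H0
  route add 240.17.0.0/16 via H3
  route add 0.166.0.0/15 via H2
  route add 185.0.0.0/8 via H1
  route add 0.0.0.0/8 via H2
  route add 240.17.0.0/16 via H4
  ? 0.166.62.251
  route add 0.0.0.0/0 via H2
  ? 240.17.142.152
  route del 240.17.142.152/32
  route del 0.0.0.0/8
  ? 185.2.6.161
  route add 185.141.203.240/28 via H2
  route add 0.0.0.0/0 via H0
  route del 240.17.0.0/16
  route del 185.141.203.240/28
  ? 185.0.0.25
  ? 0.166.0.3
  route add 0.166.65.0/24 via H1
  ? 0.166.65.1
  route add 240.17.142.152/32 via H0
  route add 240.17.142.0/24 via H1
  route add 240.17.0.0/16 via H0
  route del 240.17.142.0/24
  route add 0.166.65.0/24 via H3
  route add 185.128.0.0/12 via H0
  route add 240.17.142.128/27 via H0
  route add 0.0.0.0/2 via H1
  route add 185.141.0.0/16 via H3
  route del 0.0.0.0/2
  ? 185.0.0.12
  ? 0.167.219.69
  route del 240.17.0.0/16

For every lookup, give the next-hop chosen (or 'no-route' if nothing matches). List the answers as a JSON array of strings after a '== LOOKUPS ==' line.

Process each operation:
  add 240.17.142.152/32 -> H0 at depth 32
  add 240.17.0.0/16 -> H3 at depth 16
  add 0.166.0.0/15 -> H2 at depth 15
  add 185.0.0.0/8 -> H1 at depth 8
  add 0.0.0.0/8 -> H2 at depth 8
  add 240.17.0.0/16 -> H4 at depth 16
  ? 0.166.62.251  path d0:-→d1:-→d2:-→d3:-→d4:-→d5:-→d6:-→d7:-→d8:H2→d9:-→d10:-→d11:-→d12:-→d13:-→d14:-→d15:H2  best=H2
  add 0.0.0.0/0 -> H2 at depth 0
  ? 240.17.142.152  path d0:H2→d1:-→d2:-→d3:-→d4:-→d5:-→d6:-→d7:-→d8:-→d9:-→d10:-→d11:-→d12:-→d13:-→d14:-→d15:-→d16:H4→d17:-→d18:-→d19:-→d20:-→d21:-→d22:-→d23:-→d24:-→d25:-→d26:-→d27:-→d28:-→d29:-→d30:-→d31:-→d32:H0  best=H0
  - 240.17.142.152/32 clear@32
  - 0.0.0.0/8 clear@8
  ? 185.2.6.161  path d0:H2→d1:-→d2:-→d3:-→d4:-→d5:-→d6:-→d7:-→d8:H1  best=H1
  add 185.141.203.240/28 -> H2 at depth 28
  add 0.0.0.0/0 -> H0 at depth 0
  - 240.17.0.0/16 clear@16
  - 185.141.203.240/28 clear@28
  ? 185.0.0.25  path d0:H0→d1:-→d2:-→d3:-→d4:-→d5:-→d6:-→d7:-→d8:H1  best=H1
  ? 0.166.0.3  path d0:H0→d1:-→d2:-→d3:-→d4:-→d5:-→d6:-→d7:-→d8:-→d9:-→d10:-→d11:-→d12:-→d13:-→d14:-→d15:H2  best=H2
  add 0.166.65.0/24 -> H1 at depth 24
  ? 0.166.65.1  path d0:H0→d1:-→d2:-→d3:-→d4:-→d5:-→d6:-→d7:-→d8:-→d9:-→d10:-→d11:-→d12:-→d13:-→d14:-→d15:H2→d16:-→d17:-→d18:-→d19:-→d20:-→d21:-→d22:-→d23:-→d24:H1  best=H1
  add 240.17.142.152/32 -> H0 at depth 32
  add 240.17.142.0/24 -> H1 at depth 24
  add 240.17.0.0/16 -> H0 at depth 16
  - 240.17.142.0/24 clear@24
  add 0.166.65.0/24 -> H3 at depth 24
  add 185.128.0.0/12 -> H0 at depth 12
  add 240.17.142.128/27 -> H0 at depth 27
  add 0.0.0.0/2 -> H1 at depth 2
  add 185.141.0.0/16 -> H3 at depth 16
  - 0.0.0.0/2 clear@2
  ? 185.0.0.12  path d0:H0→d1:-→d2:-→d3:-→d4:-→d5:-→d6:-→d7:-→d8:H1  best=H1
  ? 0.167.219.69  path d0:H0→d1:-→d2:-→d3:-→d4:-→d5:-→d6:-→d7:-→d8:-→d9:-→d10:-→d11:-→d12:-→d13:-→d14:-→d15:H2  best=H2
  - 240.17.0.0/16 clear@16

== LOOKUPS ==
["H2","H0","H1","H1","H2","H1","H1","H2"]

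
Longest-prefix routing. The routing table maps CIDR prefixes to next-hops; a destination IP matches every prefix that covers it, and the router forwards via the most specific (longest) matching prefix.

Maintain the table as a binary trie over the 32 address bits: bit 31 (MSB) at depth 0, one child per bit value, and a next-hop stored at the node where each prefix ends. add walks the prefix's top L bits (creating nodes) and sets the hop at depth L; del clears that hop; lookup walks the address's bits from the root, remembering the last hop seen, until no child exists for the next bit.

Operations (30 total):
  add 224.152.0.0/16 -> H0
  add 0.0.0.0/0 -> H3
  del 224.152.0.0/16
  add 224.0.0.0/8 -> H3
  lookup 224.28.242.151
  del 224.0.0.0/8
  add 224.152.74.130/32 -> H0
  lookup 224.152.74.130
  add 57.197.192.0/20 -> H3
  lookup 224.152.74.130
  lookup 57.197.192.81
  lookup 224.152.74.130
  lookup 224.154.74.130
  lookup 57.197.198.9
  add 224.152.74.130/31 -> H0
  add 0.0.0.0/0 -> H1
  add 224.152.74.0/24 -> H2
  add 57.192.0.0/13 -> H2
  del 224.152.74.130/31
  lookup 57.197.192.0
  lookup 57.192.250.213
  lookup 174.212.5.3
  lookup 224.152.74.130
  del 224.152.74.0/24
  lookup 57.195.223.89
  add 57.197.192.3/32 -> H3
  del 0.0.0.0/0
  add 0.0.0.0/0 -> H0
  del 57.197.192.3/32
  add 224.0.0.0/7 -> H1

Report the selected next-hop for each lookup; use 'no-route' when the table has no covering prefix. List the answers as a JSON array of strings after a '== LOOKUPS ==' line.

Process each operation:
  add 224.152.0.0/16 -> H0 at depth 16
  add 0.0.0.0/0 -> H3 at depth 0
  del 224.152.0.0/16 (clear depth 16)
  add 224.0.0.0/8 -> H3 at depth 8
  lookup 224.28.242.151: bits 11100000 walk d0:H3→d1:-→d2:-→d3:-→d4:-→d5:-→d6:-→d7:-→d8:H3 -> H3
  del 224.0.0.0/8 (clear depth 8)
  add 224.152.74.130/32 -> H0 at depth 32
  lookup 224.152.74.130: bits 11100000100110000100101010000010 walk d0:H3→d1:-→d2:-→d3:-→d4:-→d5:-→d6:-→d7:-→d8:-→d9:-→d10:-→d11:-→d12:-→d13:-→d14:-→d15:-→d16:-→d17:-→d18:-→d19:-→d20:-→d21:-→d22:-→d23:-→d24:-→d25:-→d26:-→d27:-→d28:-→d29:-→d30:-→d31:-→d32:H0 -> H0
  add 57.197.192.0/20 -> H3 at depth 20
  lookup 224.152.74.130: bits 11100000100110000100101010000010 walk d0:H3→d1:-→d2:-→d3:-→d4:-→d5:-→d6:-→d7:-→d8:-→d9:-→d10:-→d11:-→d12:-→d13:-→d14:-→d15:-→d16:-→d17:-→d18:-→d19:-→d20:-→d21:-→d22:-→d23:-→d24:-→d25:-→d26:-→d27:-→d28:-→d29:-→d30:-→d31:-→d32:H0 -> H0
  lookup 57.197.192.81: bits 00111001110001011100 walk d0:H3→d1:-→d2:-→d3:-→d4:-→d5:-→d6:-→d7:-→d8:-→d9:-→d10:-→d11:-→d12:-→d13:-→d14:-→d15:-→d16:-→d17:-→d18:-→d19:-→d20:H3 -> H3
  lookup 224.152.74.130: bits 11100000100110000100101010000010 walk d0:H3→d1:-→d2:-→d3:-→d4:-→d5:-→d6:-→d7:-→d8:-→d9:-→d10:-→d11:-→d12:-→d13:-→d14:-→d15:-→d16:-→d17:-→d18:-→d19:-→d20:-→d21:-→d22:-→d23:-→d24:-→d25:-→d26:-→d27:-→d28:-→d29:-→d30:-→d31:-→d32:H0 -> H0
  lookup 224.154.74.130: bits 11100000100110 walk d0:H3→d1:-→d2:-→d3:-→d4:-→d5:-→d6:-→d7:-→d8:-→d9:-→d10:-→d11:-→d12:-→d13:-→d14:- -> H3
  lookup 57.197.198.9: bits 00111001110001011100 walk d0:H3→d1:-→d2:-→d3:-→d4:-→d5:-→d6:-→d7:-→d8:-→d9:-→d10:-→d11:-→d12:-→d13:-→d14:-→d15:-→d16:-→d17:-→d18:-→d19:-→d20:H3 -> H3
  add 224.152.74.130/31 -> H0 at depth 31
  add 0.0.0.0/0 -> H1 at depth 0
  add 224.152.74.0/24 -> H2 at depth 24
  add 57.192.0.0/13 -> H2 at depth 13
  del 224.152.74.130/31 (clear depth 31)
  lookup 57.197.192.0: bits 00111001110001011100 walk d0:H1→d1:-→d2:-→d3:-→d4:-→d5:-→d6:-→d7:-→d8:-→d9:-→d10:-→d11:-→d12:-→d13:H2→d14:-→d15:-→d16:-→d17:-→d18:-→d19:-→d20:H3 -> H3
  lookup 57.192.250.213: bits 0011100111000 walk d0:H1→d1:-→d2:-→d3:-→d4:-→d5:-→d6:-→d7:-→d8:-→d9:-→d10:-→d11:-→d12:-→d13:H2 -> H2
  lookup 174.212.5.3: bits 1 walk d0:H1→d1:- -> H1
  lookup 224.152.74.130: bits 11100000100110000100101010000010 walk d0:H1→d1:-→d2:-→d3:-→d4:-→d5:-→d6:-→d7:-→d8:-→d9:-→d10:-→d11:-→d12:-→d13:-→d14:-→d15:-→d16:-→d17:-→d18:-→d19:-→d20:-→d21:-→d22:-→d23:-→d24:H2→d25:-→d26:-→d27:-→d28:-→d29:-→d30:-→d31:-→d32:H0 -> H0
  del 224.152.74.0/24 (clear depth 24)
  lookup 57.195.223.89: bits 0011100111000 walk d0:H1→d1:-→d2:-→d3:-→d4:-→d5:-→d6:-→d7:-→d8:-→d9:-→d10:-→d11:-→d12:-→d13:H2 -> H2
  add 57.197.192.3/32 -> H3 at depth 32
  del 0.0.0.0/0 (clear depth 0)
  add 0.0.0.0/0 -> H0 at depth 0
  del 57.197.192.3/32 (clear depth 32)
  add 224.0.0.0/7 -> H1 at depth 7

== LOOKUPS ==
["H3","H0","H0","H3","H0","H3","H3","H3","H2","H1","H0","H2"]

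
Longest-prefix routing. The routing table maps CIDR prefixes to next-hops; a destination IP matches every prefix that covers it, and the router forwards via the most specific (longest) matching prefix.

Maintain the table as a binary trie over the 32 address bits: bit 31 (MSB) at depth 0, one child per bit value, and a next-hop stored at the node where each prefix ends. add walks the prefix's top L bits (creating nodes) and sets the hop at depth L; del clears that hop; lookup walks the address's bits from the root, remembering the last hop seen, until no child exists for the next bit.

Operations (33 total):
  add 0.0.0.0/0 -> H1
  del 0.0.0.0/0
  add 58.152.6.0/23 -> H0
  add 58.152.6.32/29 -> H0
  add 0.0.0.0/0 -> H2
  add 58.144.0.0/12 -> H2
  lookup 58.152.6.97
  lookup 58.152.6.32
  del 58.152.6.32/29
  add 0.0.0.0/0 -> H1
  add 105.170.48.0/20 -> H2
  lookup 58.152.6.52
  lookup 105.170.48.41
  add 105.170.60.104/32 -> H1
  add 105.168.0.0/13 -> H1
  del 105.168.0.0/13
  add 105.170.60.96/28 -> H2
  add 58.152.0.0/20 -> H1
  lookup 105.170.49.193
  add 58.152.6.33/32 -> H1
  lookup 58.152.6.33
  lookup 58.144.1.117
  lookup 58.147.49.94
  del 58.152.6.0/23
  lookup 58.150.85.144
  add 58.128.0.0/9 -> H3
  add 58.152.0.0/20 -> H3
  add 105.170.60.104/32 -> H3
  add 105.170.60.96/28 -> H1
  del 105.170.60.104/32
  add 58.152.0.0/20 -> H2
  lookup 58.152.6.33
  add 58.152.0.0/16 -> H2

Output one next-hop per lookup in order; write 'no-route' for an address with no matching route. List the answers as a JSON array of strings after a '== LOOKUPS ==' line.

Trace:
  + 0.0.0.0/0 (H1) depth=0
  del 0.0.0.0/0 (clear depth 0)
  + 58.152.6.0/23 (H0) depth=23
  + 58.152.6.32/29 (H0) depth=29
  + 0.0.0.0/0 (H2) depth=0
  + 58.144.0.0/12 (H2) depth=12
  ? 58.152.6.97  path d0:H2→d1:-→d2:-→d3:-→d4:-→d5:-→d6:-→d7:-→d8:-→d9:-→d10:-→d11:-→d12:H2→d13:-→d14:-→d15:-→d16:-→d17:-→d18:-→d19:-→d20:-→d21:-→d22:-→d23:H0→d24:-→d25:-  best=H0
  ? 58.152.6.32  path d0:H2→d1:-→d2:-→d3:-→d4:-→d5:-→d6:-→d7:-→d8:-→d9:-→d10:-→d11:-→d12:H2→d13:-→d14:-→d15:-→d16:-→d17:-→d18:-→d19:-→d20:-→d21:-→d22:-→d23:H0→d24:-→d25:-→d26:-→d27:-→d28:-→d29:H0  best=H0
  del 58.152.6.32/29 (clear depth 29)
  + 0.0.0.0/0 (H1) depth=0
  + 105.170.48.0/20 (H2) depth=20
  ? 58.152.6.52  path d0:H1→d1:-→d2:-→d3:-→d4:-→d5:-→d6:-→d7:-→d8:-→d9:-→d10:-→d11:-→d12:H2→d13:-→d14:-→d15:-→d16:-→d17:-→d18:-→d19:-→d20:-→d21:-→d22:-→d23:H0→d24:-→d25:-→d26:-→d27:-  best=H0
  ? 105.170.48.41  path d0:H1→d1:-→d2:-→d3:-→d4:-→d5:-→d6:-→d7:-→d8:-→d9:-→d10:-→d11:-→d12:-→d13:-→d14:-→d15:-→d16:-→d17:-→d18:-→d19:-→d20:H2  best=H2
  + 105.170.60.104/32 (H1) depth=32
  + 105.168.0.0/13 (H1) depth=13
  del 105.168.0.0/13 (clear depth 13)
  + 105.170.60.96/28 (H2) depth=28
  + 58.152.0.0/20 (H1) depth=20
  ? 105.170.49.193  path d0:H1→d1:-→d2:-→d3:-→d4:-→d5:-→d6:-→d7:-→d8:-→d9:-→d10:-→d11:-→d12:-→d13:-→d14:-→d15:-→d16:-→d17:-→d18:-→d19:-→d20:H2  best=H2
  + 58.152.6.33/32 (H1) depth=32
  ? 58.152.6.33  path d0:H1→d1:-→d2:-→d3:-→d4:-→d5:-→d6:-→d7:-→d8:-→d9:-→d10:-→d11:-→d12:H2→d13:-→d14:-→d15:-→d16:-→d17:-→d18:-→d19:-→d20:H1→d21:-→d22:-→d23:H0→d24:-→d25:-→d26:-→d27:-→d28:-→d29:-→d30:-→d31:-→d32:H1  best=H1
  ? 58.144.1.117  path d0:H1→d1:-→d2:-→d3:-→d4:-→d5:-→d6:-→d7:-→d8:-→d9:-→d10:-→d11:-→d12:H2  best=H2
  ? 58.147.49.94  path d0:H1→d1:-→d2:-→d3:-→d4:-→d5:-→d6:-→d7:-→d8:-→d9:-→d10:-→d11:-→d12:H2  best=H2
  del 58.152.6.0/23 (clear depth 23)
  ? 58.150.85.144  path d0:H1→d1:-→d2:-→d3:-→d4:-→d5:-→d6:-→d7:-→d8:-→d9:-→d10:-→d11:-→d12:H2  best=H2
  + 58.128.0.0/9 (H3) depth=9
  + 58.152.0.0/20 (H3) depth=20
  + 105.170.60.104/32 (H3) depth=32
  + 105.170.60.96/28 (H1) depth=28
  del 105.170.60.104/32 (clear depth 32)
  + 58.152.0.0/20 (H2) depth=20
  ? 58.152.6.33  path d0:H1→d1:-→d2:-→d3:-→d4:-→d5:-→d6:-→d7:-→d8:-→d9:H3→d10:-→d11:-→d12:H2→d13:-→d14:-→d15:-→d16:-→d17:-→d18:-→d19:-→d20:H2→d21:-→d22:-→d23:-→d24:-→d25:-→d26:-→d27:-→d28:-→d29:-→d30:-→d31:-→d32:H1  best=H1
  + 58.152.0.0/16 (H2) depth=16

== LOOKUPS ==
["H0","H0","H0","H2","H2","H1","H2","H2","H2","H1"]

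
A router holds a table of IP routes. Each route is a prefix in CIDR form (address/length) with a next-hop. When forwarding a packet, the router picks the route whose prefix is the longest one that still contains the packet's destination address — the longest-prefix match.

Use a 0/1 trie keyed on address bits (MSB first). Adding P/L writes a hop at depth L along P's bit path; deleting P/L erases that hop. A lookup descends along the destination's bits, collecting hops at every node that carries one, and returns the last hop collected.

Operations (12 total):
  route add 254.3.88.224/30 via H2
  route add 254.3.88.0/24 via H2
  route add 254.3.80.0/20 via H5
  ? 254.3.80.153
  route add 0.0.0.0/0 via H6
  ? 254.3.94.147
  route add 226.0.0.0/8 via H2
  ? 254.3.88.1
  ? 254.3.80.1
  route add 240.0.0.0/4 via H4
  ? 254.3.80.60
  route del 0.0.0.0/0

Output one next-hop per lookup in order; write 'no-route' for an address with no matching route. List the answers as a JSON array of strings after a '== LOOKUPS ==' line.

Process each operation:
  + 254.3.88.224/30 (H2) depth=30
  + 254.3.88.0/24 (H2) depth=24
  + 254.3.80.0/20 (H5) depth=20
  lookup 254.3.80.153: bits 11111110000000110101 walk d0:-→d1:-→d2:-→d3:-→d4:-→d5:-→d6:-→d7:-→d8:-→d9:-→d10:-→d11:-→d12:-→d13:-→d14:-→d15:-→d16:-→d17:-→d18:-→d19:-→d20:H5 -> H5
  + 0.0.0.0/0 (H6) depth=0
  lookup 254.3.94.147: bits 111111100000001101011 walk d0:H6→d1:-→d2:-→d3:-→d4:-→d5:-→d6:-→d7:-→d8:-→d9:-→d10:-→d11:-→d12:-→d13:-→d14:-→d15:-→d16:-→d17:-→d18:-→d19:-→d20:H5→d21:- -> H5
  + 226.0.0.0/8 (H2) depth=8
  lookup 254.3.88.1: bits 111111100000001101011000 walk d0:H6→d1:-→d2:-→d3:-→d4:-→d5:-→d6:-→d7:-→d8:-→d9:-→d10:-→d11:-→d12:-→d13:-→d14:-→d15:-→d16:-→d17:-→d18:-→d19:-→d20:H5→d21:-→d22:-→d23:-→d24:H2 -> H2
  lookup 254.3.80.1: bits 11111110000000110101 walk d0:H6→d1:-→d2:-→d3:-→d4:-→d5:-→d6:-→d7:-→d8:-→d9:-→d10:-→d11:-→d12:-→d13:-→d14:-→d15:-→d16:-→d17:-→d18:-→d19:-→d20:H5 -> H5
  + 240.0.0.0/4 (H4) depth=4
  lookup 254.3.80.60: bits 11111110000000110101 walk d0:H6→d1:-→d2:-→d3:-→d4:H4→d5:-→d6:-→d7:-→d8:-→d9:-→d10:-→d11:-→d12:-→d13:-→d14:-→d15:-→d16:-→d17:-→d18:-→d19:-→d20:H5 -> H5
  del 0.0.0.0/0 (clear depth 0)

== LOOKUPS ==
["H5","H5","H2","H5","H5"]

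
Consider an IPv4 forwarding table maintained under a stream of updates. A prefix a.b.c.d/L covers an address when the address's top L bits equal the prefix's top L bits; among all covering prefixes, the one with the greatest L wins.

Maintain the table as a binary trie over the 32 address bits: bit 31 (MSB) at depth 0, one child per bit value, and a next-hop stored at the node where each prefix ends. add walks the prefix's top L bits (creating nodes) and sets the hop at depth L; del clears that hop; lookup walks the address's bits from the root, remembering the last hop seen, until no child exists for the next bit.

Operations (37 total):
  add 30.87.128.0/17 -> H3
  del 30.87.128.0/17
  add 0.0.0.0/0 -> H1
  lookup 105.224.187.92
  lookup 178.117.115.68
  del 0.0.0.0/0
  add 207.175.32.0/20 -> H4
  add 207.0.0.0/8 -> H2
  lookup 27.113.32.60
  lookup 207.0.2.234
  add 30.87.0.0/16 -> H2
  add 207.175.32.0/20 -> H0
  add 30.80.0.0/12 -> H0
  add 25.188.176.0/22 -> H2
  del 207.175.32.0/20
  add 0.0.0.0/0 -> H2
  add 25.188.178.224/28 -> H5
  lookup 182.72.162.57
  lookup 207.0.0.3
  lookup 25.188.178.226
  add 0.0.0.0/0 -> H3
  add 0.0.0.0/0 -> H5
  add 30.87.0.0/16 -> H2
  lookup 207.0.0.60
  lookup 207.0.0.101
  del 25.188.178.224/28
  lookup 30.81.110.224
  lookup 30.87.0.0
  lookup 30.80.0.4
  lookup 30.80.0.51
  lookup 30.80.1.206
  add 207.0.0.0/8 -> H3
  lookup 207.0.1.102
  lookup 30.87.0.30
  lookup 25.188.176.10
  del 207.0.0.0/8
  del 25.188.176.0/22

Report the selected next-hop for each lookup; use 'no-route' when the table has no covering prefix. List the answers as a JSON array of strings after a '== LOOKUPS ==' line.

Apply in order:
  + 30.87.128.0/17 (H3) depth=17
  - 30.87.128.0/17 clear@17
  + 0.0.0.0/0 (H1) depth=0
  ? 105.224.187.92  path d0:H1→d1:-  best=H1
  ? 178.117.115.68  path d0:H1  best=H1
  - 0.0.0.0/0 clear@0
  + 207.175.32.0/20 (H4) depth=20
  + 207.0.0.0/8 (H2) depth=8
  ? 27.113.32.60  path d0:-→d1:-→d2:-→d3:-→d4:-→d5:-  best=no-route
  ? 207.0.2.234  path d0:-→d1:-→d2:-→d3:-→d4:-→d5:-→d6:-→d7:-→d8:H2  best=H2
  + 30.87.0.0/16 (H2) depth=16
  + 207.175.32.0/20 (H0) depth=20
  + 30.80.0.0/12 (H0) depth=12
  + 25.188.176.0/22 (H2) depth=22
  - 207.175.32.0/20 clear@20
  + 0.0.0.0/0 (H2) depth=0
  + 25.188.178.224/28 (H5) depth=28
  ? 182.72.162.57  path d0:H2→d1:-  best=H2
  ? 207.0.0.3  path d0:H2→d1:-→d2:-→d3:-→d4:-→d5:-→d6:-→d7:-→d8:H2  best=H2
  ? 25.188.178.226  path d0:H2→d1:-→d2:-→d3:-→d4:-→d5:-→d6:-→d7:-→d8:-→d9:-→d10:-→d11:-→d12:-→d13:-→d14:-→d15:-→d16:-→d17:-→d18:-→d19:-→d20:-→d21:-→d22:H2→d23:-→d24:-→d25:-→d26:-→d27:-→d28:H5  best=H5
  + 0.0.0.0/0 (H3) depth=0
  + 0.0.0.0/0 (H5) depth=0
  + 30.87.0.0/16 (H2) depth=16
  ? 207.0.0.60  path d0:H5→d1:-→d2:-→d3:-→d4:-→d5:-→d6:-→d7:-→d8:H2  best=H2
  ? 207.0.0.101  path d0:H5→d1:-→d2:-→d3:-→d4:-→d5:-→d6:-→d7:-→d8:H2  best=H2
  - 25.188.178.224/28 clear@28
  ? 30.81.110.224  path d0:H5→d1:-→d2:-→d3:-→d4:-→d5:-→d6:-→d7:-→d8:-→d9:-→d10:-→d11:-→d12:H0→d13:-  best=H0
  ? 30.87.0.0  path d0:H5→d1:-→d2:-→d3:-→d4:-→d5:-→d6:-→d7:-→d8:-→d9:-→d10:-→d11:-→d12:H0→d13:-→d14:-→d15:-→d16:H2  best=H2
  ? 30.80.0.4  path d0:H5→d1:-→d2:-→d3:-→d4:-→d5:-→d6:-→d7:-→d8:-→d9:-→d10:-→d11:-→d12:H0→d13:-  best=H0
  ? 30.80.0.51  path d0:H5→d1:-→d2:-→d3:-→d4:-→d5:-→d6:-→d7:-→d8:-→d9:-→d10:-→d11:-→d12:H0→d13:-  best=H0
  ? 30.80.1.206  path d0:H5→d1:-→d2:-→d3:-→d4:-→d5:-→d6:-→d7:-→d8:-→d9:-→d10:-→d11:-→d12:H0→d13:-  best=H0
  + 207.0.0.0/8 (H3) depth=8
  ? 207.0.1.102  path d0:H5→d1:-→d2:-→d3:-→d4:-→d5:-→d6:-→d7:-→d8:H3  best=H3
  ? 30.87.0.30  path d0:H5→d1:-→d2:-→d3:-→d4:-→d5:-→d6:-→d7:-→d8:-→d9:-→d10:-→d11:-→d12:H0→d13:-→d14:-→d15:-→d16:H2  best=H2
  ? 25.188.176.10  path d0:H5→d1:-→d2:-→d3:-→d4:-→d5:-→d6:-→d7:-→d8:-→d9:-→d10:-→d11:-→d12:-→d13:-→d14:-→d15:-→d16:-→d17:-→d18:-→d19:-→d20:-→d21:-→d22:H2  best=H2
  - 207.0.0.0/8 clear@8
  - 25.188.176.0/22 clear@22

== LOOKUPS ==
["H1","H1","no-route","H2","H2","H2","H5","H2","H2","H0","H2","H0","H0","H0","H3","H2","H2"]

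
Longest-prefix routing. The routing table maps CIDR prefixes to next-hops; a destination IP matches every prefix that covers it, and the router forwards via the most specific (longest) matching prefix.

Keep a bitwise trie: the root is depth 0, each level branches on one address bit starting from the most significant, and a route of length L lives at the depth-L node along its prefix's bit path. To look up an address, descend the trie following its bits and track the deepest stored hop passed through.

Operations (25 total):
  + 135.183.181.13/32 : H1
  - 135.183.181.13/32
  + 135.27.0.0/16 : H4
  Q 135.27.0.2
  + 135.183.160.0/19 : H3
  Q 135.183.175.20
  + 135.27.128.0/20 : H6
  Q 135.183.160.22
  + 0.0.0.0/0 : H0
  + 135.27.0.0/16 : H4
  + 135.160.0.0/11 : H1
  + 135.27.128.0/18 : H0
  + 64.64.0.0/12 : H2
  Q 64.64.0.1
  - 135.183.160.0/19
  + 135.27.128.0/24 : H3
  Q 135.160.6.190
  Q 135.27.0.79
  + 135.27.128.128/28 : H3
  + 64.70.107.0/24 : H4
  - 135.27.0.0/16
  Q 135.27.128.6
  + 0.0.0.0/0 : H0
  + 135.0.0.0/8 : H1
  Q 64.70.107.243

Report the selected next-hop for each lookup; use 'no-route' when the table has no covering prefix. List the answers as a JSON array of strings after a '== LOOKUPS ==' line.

Process each operation:
  + 135.183.181.13/32 (H1) depth=32
  - 135.183.181.13/32 clear@32
  + 135.27.0.0/16 (H4) depth=16
  ? 135.27.0.2  path d0:-→d1:-→d2:-→d3:-→d4:-→d5:-→d6:-→d7:-→d8:-→d9:-→d10:-→d11:-→d12:-→d13:-→d14:-→d15:-→d16:H4  best=H4
  + 135.183.160.0/19 (H3) depth=19
  ? 135.183.175.20  path d0:-→d1:-→d2:-→d3:-→d4:-→d5:-→d6:-→d7:-→d8:-→d9:-→d10:-→d11:-→d12:-→d13:-→d14:-→d15:-→d16:-→d17:-→d18:-→d19:H3  best=H3
  + 135.27.128.0/20 (H6) depth=20
  ? 135.183.160.22  path d0:-→d1:-→d2:-→d3:-→d4:-→d5:-→d6:-→d7:-→d8:-→d9:-→d10:-→d11:-→d12:-→d13:-→d14:-→d15:-→d16:-→d17:-→d18:-→d19:H3  best=H3
  + 0.0.0.0/0 (H0) depth=0
  + 135.27.0.0/16 (H4) depth=16
  + 135.160.0.0/11 (H1) depth=11
  + 135.27.128.0/18 (H0) depth=18
  + 64.64.0.0/12 (H2) depth=12
  ? 64.64.0.1  path d0:H0→d1:-→d2:-→d3:-→d4:-→d5:-→d6:-→d7:-→d8:-→d9:-→d10:-→d11:-→d12:H2  best=H2
  - 135.183.160.0/19 clear@19
  + 135.27.128.0/24 (H3) depth=24
  ? 135.160.6.190  path d0:H0→d1:-→d2:-→d3:-→d4:-→d5:-→d6:-→d7:-→d8:-→d9:-→d10:-→d11:H1  best=H1
  ? 135.27.0.79  path d0:H0→d1:-→d2:-→d3:-→d4:-→d5:-→d6:-→d7:-→d8:-→d9:-→d10:-→d11:-→d12:-→d13:-→d14:-→d15:-→d16:H4  best=H4
  + 135.27.128.128/28 (H3) depth=28
  + 64.70.107.0/24 (H4) depth=24
  - 135.27.0.0/16 clear@16
  ? 135.27.128.6  path d0:H0→d1:-→d2:-→d3:-→d4:-→d5:-→d6:-→d7:-→d8:-→d9:-→d10:-→d11:-→d12:-→d13:-→d14:-→d15:-→d16:-→d17:-→d18:H0→d19:-→d20:H6→d21:-→d22:-→d23:-→d24:H3  best=H3
  + 0.0.0.0/0 (H0) depth=0
  + 135.0.0.0/8 (H1) depth=8
  ? 64.70.107.243  path d0:H0→d1:-→d2:-→d3:-→d4:-→d5:-→d6:-→d7:-→d8:-→d9:-→d10:-→d11:-→d12:H2→d13:-→d14:-→d15:-→d16:-→d17:-→d18:-→d19:-→d20:-→d21:-→d22:-→d23:-→d24:H4  best=H4

== LOOKUPS ==
["H4","H3","H3","H2","H1","H4","H3","H4"]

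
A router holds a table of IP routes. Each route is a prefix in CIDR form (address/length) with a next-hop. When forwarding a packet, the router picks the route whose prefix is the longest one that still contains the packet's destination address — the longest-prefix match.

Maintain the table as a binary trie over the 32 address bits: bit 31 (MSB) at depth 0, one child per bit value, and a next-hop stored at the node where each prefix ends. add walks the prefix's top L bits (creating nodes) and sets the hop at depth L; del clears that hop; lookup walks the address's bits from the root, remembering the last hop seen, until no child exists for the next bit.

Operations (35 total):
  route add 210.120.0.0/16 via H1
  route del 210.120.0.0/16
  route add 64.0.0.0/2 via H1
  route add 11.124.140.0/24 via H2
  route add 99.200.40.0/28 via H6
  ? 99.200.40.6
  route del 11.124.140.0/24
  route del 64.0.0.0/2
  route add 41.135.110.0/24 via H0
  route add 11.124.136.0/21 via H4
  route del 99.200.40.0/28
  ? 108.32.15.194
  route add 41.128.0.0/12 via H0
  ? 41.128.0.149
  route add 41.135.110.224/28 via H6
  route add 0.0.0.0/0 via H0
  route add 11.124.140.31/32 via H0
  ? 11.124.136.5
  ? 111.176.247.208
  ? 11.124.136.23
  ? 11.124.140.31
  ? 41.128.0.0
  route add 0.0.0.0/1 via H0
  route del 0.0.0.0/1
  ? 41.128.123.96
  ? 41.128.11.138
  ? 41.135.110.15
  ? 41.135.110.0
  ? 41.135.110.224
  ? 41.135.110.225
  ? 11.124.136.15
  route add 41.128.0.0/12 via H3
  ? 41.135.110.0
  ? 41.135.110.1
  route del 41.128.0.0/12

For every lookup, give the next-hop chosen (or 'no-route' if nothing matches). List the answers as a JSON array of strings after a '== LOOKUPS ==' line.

Apply in order:
  + 210.120.0.0/16 (H1) depth=16
  del 210.120.0.0/16 (clear depth 16)
  + 64.0.0.0/2 (H1) depth=2
  + 11.124.140.0/24 (H2) depth=24
  + 99.200.40.0/28 (H6) depth=28
  ? 99.200.40.6  path d0:-→d1:-→d2:H1→d3:-→d4:-→d5:-→d6:-→d7:-→d8:-→d9:-→d10:-→d11:-→d12:-→d13:-→d14:-→d15:-→d16:-→d17:-→d18:-→d19:-→d20:-→d21:-→d22:-→d23:-→d24:-→d25:-→d26:-→d27:-→d28:H6  best=H6
  del 11.124.140.0/24 (clear depth 24)
  del 64.0.0.0/2 (clear depth 2)
  + 41.135.110.0/24 (H0) depth=24
  + 11.124.136.0/21 (H4) depth=21
  del 99.200.40.0/28 (clear depth 28)
  ? 108.32.15.194  path d0:-→d1:-→d2:-→d3:-→d4:-  best=no-route
  + 41.128.0.0/12 (H0) depth=12
  ? 41.128.0.149  path d0:-→d1:-→d2:-→d3:-→d4:-→d5:-→d6:-→d7:-→d8:-→d9:-→d10:-→d11:-→d12:H0→d13:-  best=H0
  + 41.135.110.224/28 (H6) depth=28
  + 0.0.0.0/0 (H0) depth=0
  + 11.124.140.31/32 (H0) depth=32
  ? 11.124.136.5  path d0:H0→d1:-→d2:-→d3:-→d4:-→d5:-→d6:-→d7:-→d8:-→d9:-→d10:-→d11:-→d12:-→d13:-→d14:-→d15:-→d16:-→d17:-→d18:-→d19:-→d20:-→d21:H4  best=H4
  ? 111.176.247.208  path d0:H0→d1:-→d2:-→d3:-→d4:-  best=H0
  ? 11.124.136.23  path d0:H0→d1:-→d2:-→d3:-→d4:-→d5:-→d6:-→d7:-→d8:-→d9:-→d10:-→d11:-→d12:-→d13:-→d14:-→d15:-→d16:-→d17:-→d18:-→d19:-→d20:-→d21:H4  best=H4
  ? 11.124.140.31  path d0:H0→d1:-→d2:-→d3:-→d4:-→d5:-→d6:-→d7:-→d8:-→d9:-→d10:-→d11:-→d12:-→d13:-→d14:-→d15:-→d16:-→d17:-→d18:-→d19:-→d20:-→d21:H4→d22:-→d23:-→d24:-→d25:-→d26:-→d27:-→d28:-→d29:-→d30:-→d31:-→d32:H0  best=H0
  ? 41.128.0.0  path d0:H0→d1:-→d2:-→d3:-→d4:-→d5:-→d6:-→d7:-→d8:-→d9:-→d10:-→d11:-→d12:H0→d13:-  best=H0
  + 0.0.0.0/1 (H0) depth=1
  del 0.0.0.0/1 (clear depth 1)
  ? 41.128.123.96  path d0:H0→d1:-→d2:-→d3:-→d4:-→d5:-→d6:-→d7:-→d8:-→d9:-→d10:-→d11:-→d12:H0→d13:-  best=H0
  ? 41.128.11.138  path d0:H0→d1:-→d2:-→d3:-→d4:-→d5:-→d6:-→d7:-→d8:-→d9:-→d10:-→d11:-→d12:H0→d13:-  best=H0
  ? 41.135.110.15  path d0:H0→d1:-→d2:-→d3:-→d4:-→d5:-→d6:-→d7:-→d8:-→d9:-→d10:-→d11:-→d12:H0→d13:-→d14:-→d15:-→d16:-→d17:-→d18:-→d19:-→d20:-→d21:-→d22:-→d23:-→d24:H0  best=H0
  ? 41.135.110.0  path d0:H0→d1:-→d2:-→d3:-→d4:-→d5:-→d6:-→d7:-→d8:-→d9:-→d10:-→d11:-→d12:H0→d13:-→d14:-→d15:-→d16:-→d17:-→d18:-→d19:-→d20:-→d21:-→d22:-→d23:-→d24:H0  best=H0
  ? 41.135.110.224  path d0:H0→d1:-→d2:-→d3:-→d4:-→d5:-→d6:-→d7:-→d8:-→d9:-→d10:-→d11:-→d12:H0→d13:-→d14:-→d15:-→d16:-→d17:-→d18:-→d19:-→d20:-→d21:-→d22:-→d23:-→d24:H0→d25:-→d26:-→d27:-→d28:H6  best=H6
  ? 41.135.110.225  path d0:H0→d1:-→d2:-→d3:-→d4:-→d5:-→d6:-→d7:-→d8:-→d9:-→d10:-→d11:-→d12:H0→d13:-→d14:-→d15:-→d16:-→d17:-→d18:-→d19:-→d20:-→d21:-→d22:-→d23:-→d24:H0→d25:-→d26:-→d27:-→d28:H6  best=H6
  ? 11.124.136.15  path d0:H0→d1:-→d2:-→d3:-→d4:-→d5:-→d6:-→d7:-→d8:-→d9:-→d10:-→d11:-→d12:-→d13:-→d14:-→d15:-→d16:-→d17:-→d18:-→d19:-→d20:-→d21:H4  best=H4
  + 41.128.0.0/12 (H3) depth=12
  ? 41.135.110.0  path d0:H0→d1:-→d2:-→d3:-→d4:-→d5:-→d6:-→d7:-→d8:-→d9:-→d10:-→d11:-→d12:H3→d13:-→d14:-→d15:-→d16:-→d17:-→d18:-→d19:-→d20:-→d21:-→d22:-→d23:-→d24:H0  best=H0
  ? 41.135.110.1  path d0:H0→d1:-→d2:-→d3:-→d4:-→d5:-→d6:-→d7:-→d8:-→d9:-→d10:-→d11:-→d12:H3→d13:-→d14:-→d15:-→d16:-→d17:-→d18:-→d19:-→d20:-→d21:-→d22:-→d23:-→d24:H0  best=H0
  del 41.128.0.0/12 (clear depth 12)

== LOOKUPS ==
["H6","no-route","H0","H4","H0","H4","H0","H0","H0","H0","H0","H0","H6","H6","H4","H0","H0"]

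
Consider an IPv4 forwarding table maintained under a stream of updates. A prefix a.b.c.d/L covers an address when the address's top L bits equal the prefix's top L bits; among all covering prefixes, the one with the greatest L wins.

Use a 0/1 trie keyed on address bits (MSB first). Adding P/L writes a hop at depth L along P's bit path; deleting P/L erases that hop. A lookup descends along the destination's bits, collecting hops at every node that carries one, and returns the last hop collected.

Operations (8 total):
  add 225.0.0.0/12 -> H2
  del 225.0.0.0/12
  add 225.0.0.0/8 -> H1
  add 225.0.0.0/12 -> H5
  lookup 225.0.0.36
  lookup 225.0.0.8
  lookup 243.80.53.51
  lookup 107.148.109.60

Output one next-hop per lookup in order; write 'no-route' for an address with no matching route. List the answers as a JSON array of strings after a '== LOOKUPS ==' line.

Apply in order:
  add 225.0.0.0/12 -> H2 at depth 12
  del 225.0.0.0/12 (clear depth 12)
  add 225.0.0.0/8 -> H1 at depth 8
  add 225.0.0.0/12 -> H5 at depth 12
  Q 225.0.0.36: descend 111000010000 ; hops seen [H1,H5] ; pick H5
  Q 225.0.0.8: descend 111000010000 ; hops seen [H1,H5] ; pick H5
  Q 243.80.53.51: descend 111 ; hops seen [∅] ; pick no-route
  Q 107.148.109.60: descend ε ; hops seen [∅] ; pick no-route

== LOOKUPS ==
["H5","H5","no-route","no-route"]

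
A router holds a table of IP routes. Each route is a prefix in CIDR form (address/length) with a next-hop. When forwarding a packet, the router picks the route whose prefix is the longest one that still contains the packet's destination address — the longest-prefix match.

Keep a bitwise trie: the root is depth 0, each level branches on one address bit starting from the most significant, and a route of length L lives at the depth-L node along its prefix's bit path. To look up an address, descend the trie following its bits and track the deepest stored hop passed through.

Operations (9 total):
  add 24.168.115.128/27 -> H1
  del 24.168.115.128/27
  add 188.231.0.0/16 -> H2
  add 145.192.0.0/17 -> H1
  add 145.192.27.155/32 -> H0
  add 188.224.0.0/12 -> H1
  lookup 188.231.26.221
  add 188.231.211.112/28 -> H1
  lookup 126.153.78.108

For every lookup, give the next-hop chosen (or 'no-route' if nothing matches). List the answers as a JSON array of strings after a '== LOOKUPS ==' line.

Process each operation:
  + 24.168.115.128/27 (H1) depth=27
  del 24.168.115.128/27 (clear depth 27)
  + 188.231.0.0/16 (H2) depth=16
  + 145.192.0.0/17 (H1) depth=17
  + 145.192.27.155/32 (H0) depth=32
  + 188.224.0.0/12 (H1) depth=12
  lookup 188.231.26.221: bits 1011110011100111 walk d0:-→d1:-→d2:-→d3:-→d4:-→d5:-→d6:-→d7:-→d8:-→d9:-→d10:-→d11:-→d12:H1→d13:-→d14:-→d15:-→d16:H2 -> H2
  + 188.231.211.112/28 (H1) depth=28
  lookup 126.153.78.108: bits 0 walk d0:-→d1:- -> no-route

== LOOKUPS ==
["H2","no-route"]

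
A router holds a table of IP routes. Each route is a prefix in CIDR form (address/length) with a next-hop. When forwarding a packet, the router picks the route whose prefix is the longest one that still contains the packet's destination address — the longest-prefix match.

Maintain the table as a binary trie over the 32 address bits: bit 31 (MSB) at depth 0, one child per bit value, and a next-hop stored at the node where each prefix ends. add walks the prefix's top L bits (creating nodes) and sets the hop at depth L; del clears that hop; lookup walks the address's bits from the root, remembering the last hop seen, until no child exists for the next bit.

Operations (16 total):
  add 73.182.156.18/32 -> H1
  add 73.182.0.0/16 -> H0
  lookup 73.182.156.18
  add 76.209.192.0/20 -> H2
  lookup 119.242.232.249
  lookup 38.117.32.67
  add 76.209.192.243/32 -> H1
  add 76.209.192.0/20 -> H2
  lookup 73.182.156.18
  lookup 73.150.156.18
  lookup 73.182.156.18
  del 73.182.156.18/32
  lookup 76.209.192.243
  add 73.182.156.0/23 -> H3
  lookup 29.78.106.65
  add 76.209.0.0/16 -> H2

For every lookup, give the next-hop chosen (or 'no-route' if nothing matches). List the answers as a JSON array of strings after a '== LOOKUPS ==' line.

Process each operation:
  + 73.182.156.18/32 (H1) depth=32
  + 73.182.0.0/16 (H0) depth=16
  Q 73.182.156.18: descend 01001001101101101001110000010010 ; hops seen [H0,H1] ; pick H1
  + 76.209.192.0/20 (H2) depth=20
  Q 119.242.232.249: descend 01 ; hops seen [∅] ; pick no-route
  Q 38.117.32.67: descend 0 ; hops seen [∅] ; pick no-route
  + 76.209.192.243/32 (H1) depth=32
  + 76.209.192.0/20 (H2) depth=20
  Q 73.182.156.18: descend 01001001101101101001110000010010 ; hops seen [H0,H1] ; pick H1
  Q 73.150.156.18: descend 0100100110 ; hops seen [∅] ; pick no-route
  Q 73.182.156.18: descend 01001001101101101001110000010010 ; hops seen [H0,H1] ; pick H1
  del 73.182.156.18/32 (clear depth 32)
  Q 76.209.192.243: descend 01001100110100011100000011110011 ; hops seen [H2,H1] ; pick H1
  + 73.182.156.0/23 (H3) depth=23
  Q 29.78.106.65: descend 0 ; hops seen [∅] ; pick no-route
  + 76.209.0.0/16 (H2) depth=16

== LOOKUPS ==
["H1","no-route","no-route","H1","no-route","H1","H1","no-route"]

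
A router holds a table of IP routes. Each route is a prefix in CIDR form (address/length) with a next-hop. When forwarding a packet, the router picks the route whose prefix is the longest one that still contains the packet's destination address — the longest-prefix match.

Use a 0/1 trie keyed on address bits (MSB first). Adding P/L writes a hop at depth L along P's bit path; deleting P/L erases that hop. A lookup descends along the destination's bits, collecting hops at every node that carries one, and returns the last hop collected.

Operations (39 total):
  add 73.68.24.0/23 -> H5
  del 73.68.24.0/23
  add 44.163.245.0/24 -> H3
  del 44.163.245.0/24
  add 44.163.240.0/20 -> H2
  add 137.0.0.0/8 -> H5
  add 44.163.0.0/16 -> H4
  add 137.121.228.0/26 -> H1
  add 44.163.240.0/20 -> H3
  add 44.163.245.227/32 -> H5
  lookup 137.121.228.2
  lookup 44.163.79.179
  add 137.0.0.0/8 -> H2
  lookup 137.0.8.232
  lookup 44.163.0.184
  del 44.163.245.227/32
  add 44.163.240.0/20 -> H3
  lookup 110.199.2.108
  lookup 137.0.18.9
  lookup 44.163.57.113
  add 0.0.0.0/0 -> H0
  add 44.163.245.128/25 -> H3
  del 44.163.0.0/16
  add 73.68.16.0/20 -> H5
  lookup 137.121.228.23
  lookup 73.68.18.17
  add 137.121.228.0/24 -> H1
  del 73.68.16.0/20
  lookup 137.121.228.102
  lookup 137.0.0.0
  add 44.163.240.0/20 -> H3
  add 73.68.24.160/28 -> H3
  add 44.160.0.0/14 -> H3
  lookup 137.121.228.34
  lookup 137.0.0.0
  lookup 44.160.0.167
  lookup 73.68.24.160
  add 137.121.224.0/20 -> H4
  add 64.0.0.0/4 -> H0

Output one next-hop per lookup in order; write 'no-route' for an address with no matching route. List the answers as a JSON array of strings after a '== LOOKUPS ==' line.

Apply in order:
  + 73.68.24.0/23 (H5) depth=23
  del 73.68.24.0/23 (clear depth 23)
  + 44.163.245.0/24 (H3) depth=24
  del 44.163.245.0/24 (clear depth 24)
  + 44.163.240.0/20 (H2) depth=20
  + 137.0.0.0/8 (H5) depth=8
  + 44.163.0.0/16 (H4) depth=16
  + 137.121.228.0/26 (H1) depth=26
  + 44.163.240.0/20 (H3) depth=20
  + 44.163.245.227/32 (H5) depth=32
  lookup 137.121.228.2: bits 10001001011110011110010000 walk d0:-→d1:-→d2:-→d3:-→d4:-→d5:-→d6:-→d7:-→d8:H5→d9:-→d10:-→d11:-→d12:-→d13:-→d14:-→d15:-→d16:-→d17:-→d18:-→d19:-→d20:-→d21:-→d22:-→d23:-→d24:-→d25:-→d26:H1 -> H1
  lookup 44.163.79.179: bits 0010110010100011 walk d0:-→d1:-→d2:-→d3:-→d4:-→d5:-→d6:-→d7:-→d8:-→d9:-→d10:-→d11:-→d12:-→d13:-→d14:-→d15:-→d16:H4 -> H4
  + 137.0.0.0/8 (H2) depth=8
  lookup 137.0.8.232: bits 100010010 walk d0:-→d1:-→d2:-→d3:-→d4:-→d5:-→d6:-→d7:-→d8:H2→d9:- -> H2
  lookup 44.163.0.184: bits 0010110010100011 walk d0:-→d1:-→d2:-→d3:-→d4:-→d5:-→d6:-→d7:-→d8:-→d9:-→d10:-→d11:-→d12:-→d13:-→d14:-→d15:-→d16:H4 -> H4
  del 44.163.245.227/32 (clear depth 32)
  + 44.163.240.0/20 (H3) depth=20
  lookup 110.199.2.108: bits 01 walk d0:-→d1:-→d2:- -> no-route
  lookup 137.0.18.9: bits 100010010 walk d0:-→d1:-→d2:-→d3:-→d4:-→d5:-→d6:-→d7:-→d8:H2→d9:- -> H2
  lookup 44.163.57.113: bits 0010110010100011 walk d0:-→d1:-→d2:-→d3:-→d4:-→d5:-→d6:-→d7:-→d8:-→d9:-→d10:-→d11:-→d12:-→d13:-→d14:-→d15:-→d16:H4 -> H4
  + 0.0.0.0/0 (H0) depth=0
  + 44.163.245.128/25 (H3) depth=25
  del 44.163.0.0/16 (clear depth 16)
  + 73.68.16.0/20 (H5) depth=20
  lookup 137.121.228.23: bits 10001001011110011110010000 walk d0:H0→d1:-→d2:-→d3:-→d4:-→d5:-→d6:-→d7:-→d8:H2→d9:-→d10:-→d11:-→d12:-→d13:-→d14:-→d15:-→d16:-→d17:-→d18:-→d19:-→d20:-→d21:-→d22:-→d23:-→d24:-→d25:-→d26:H1 -> H1
  lookup 73.68.18.17: bits 01001001010001000001 walk d0:H0→d1:-→d2:-→d3:-→d4:-→d5:-→d6:-→d7:-→d8:-→d9:-→d10:-→d11:-→d12:-→d13:-→d14:-→d15:-→d16:-→d17:-→d18:-→d19:-→d20:H5 -> H5
  + 137.121.228.0/24 (H1) depth=24
  del 73.68.16.0/20 (clear depth 20)
  lookup 137.121.228.102: bits 1000100101111001111001000 walk d0:H0→d1:-→d2:-→d3:-→d4:-→d5:-→d6:-→d7:-→d8:H2→d9:-→d10:-→d11:-→d12:-→d13:-→d14:-→d15:-→d16:-→d17:-→d18:-→d19:-→d20:-→d21:-→d22:-→d23:-→d24:H1→d25:- -> H1
  lookup 137.0.0.0: bits 100010010 walk d0:H0→d1:-→d2:-→d3:-→d4:-→d5:-→d6:-→d7:-→d8:H2→d9:- -> H2
  + 44.163.240.0/20 (H3) depth=20
  + 73.68.24.160/28 (H3) depth=28
  + 44.160.0.0/14 (H3) depth=14
  lookup 137.121.228.34: bits 10001001011110011110010000 walk d0:H0→d1:-→d2:-→d3:-→d4:-→d5:-→d6:-→d7:-→d8:H2→d9:-→d10:-→d11:-→d12:-→d13:-→d14:-→d15:-→d16:-→d17:-→d18:-→d19:-→d20:-→d21:-→d22:-→d23:-→d24:H1→d25:-→d26:H1 -> H1
  lookup 137.0.0.0: bits 100010010 walk d0:H0→d1:-→d2:-→d3:-→d4:-→d5:-→d6:-→d7:-→d8:H2→d9:- -> H2
  lookup 44.160.0.167: bits 00101100101000 walk d0:H0→d1:-→d2:-→d3:-→d4:-→d5:-→d6:-→d7:-→d8:-→d9:-→d10:-→d11:-→d12:-→d13:-→d14:H3 -> H3
  lookup 73.68.24.160: bits 0100100101000100000110001010 walk d0:H0→d1:-→d2:-→d3:-→d4:-→d5:-→d6:-→d7:-→d8:-→d9:-→d10:-→d11:-→d12:-→d13:-→d14:-→d15:-→d16:-→d17:-→d18:-→d19:-→d20:-→d21:-→d22:-→d23:-→d24:-→d25:-→d26:-→d27:-→d28:H3 -> H3
  + 137.121.224.0/20 (H4) depth=20
  + 64.0.0.0/4 (H0) depth=4

== LOOKUPS ==
["H1","H4","H2","H4","no-route","H2","H4","H1","H5","H1","H2","H1","H2","H3","H3"]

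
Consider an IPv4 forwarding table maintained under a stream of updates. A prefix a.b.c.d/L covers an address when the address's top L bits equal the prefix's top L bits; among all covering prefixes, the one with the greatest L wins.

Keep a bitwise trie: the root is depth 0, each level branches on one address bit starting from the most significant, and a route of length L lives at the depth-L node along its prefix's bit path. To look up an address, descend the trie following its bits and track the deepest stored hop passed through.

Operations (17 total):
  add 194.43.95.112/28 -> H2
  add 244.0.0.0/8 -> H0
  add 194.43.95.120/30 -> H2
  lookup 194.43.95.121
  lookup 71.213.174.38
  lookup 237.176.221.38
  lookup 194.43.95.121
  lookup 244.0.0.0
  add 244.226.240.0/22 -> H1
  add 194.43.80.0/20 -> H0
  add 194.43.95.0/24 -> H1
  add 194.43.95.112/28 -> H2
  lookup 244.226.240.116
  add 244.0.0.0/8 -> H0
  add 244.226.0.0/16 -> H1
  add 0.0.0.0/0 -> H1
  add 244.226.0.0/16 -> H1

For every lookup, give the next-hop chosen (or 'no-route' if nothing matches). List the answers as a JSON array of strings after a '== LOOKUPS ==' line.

Trace:
  + 194.43.95.112/28 (H2) depth=28
  + 244.0.0.0/8 (H0) depth=8
  + 194.43.95.120/30 (H2) depth=30
  Q 194.43.95.121: descend 110000100010101101011111011110 ; hops seen [H2,H2] ; pick H2
  Q 71.213.174.38: descend ε ; hops seen [∅] ; pick no-route
  Q 237.176.221.38: descend 111 ; hops seen [∅] ; pick no-route
  Q 194.43.95.121: descend 110000100010101101011111011110 ; hops seen [H2,H2] ; pick H2
  Q 244.0.0.0: descend 11110100 ; hops seen [H0] ; pick H0
  + 244.226.240.0/22 (H1) depth=22
  + 194.43.80.0/20 (H0) depth=20
  + 194.43.95.0/24 (H1) depth=24
  + 194.43.95.112/28 (H2) depth=28
  Q 244.226.240.116: descend 1111010011100010111100 ; hops seen [H0,H1] ; pick H1
  + 244.0.0.0/8 (H0) depth=8
  + 244.226.0.0/16 (H1) depth=16
  + 0.0.0.0/0 (H1) depth=0
  + 244.226.0.0/16 (H1) depth=16

== LOOKUPS ==
["H2","no-route","no-route","H2","H0","H1"]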